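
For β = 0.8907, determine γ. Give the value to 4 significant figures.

γ = 1/√(1 − β²) = 1/√(1 − 0.8907²) = 1/√(0.206654) = 2.200

γ ≈ 2.200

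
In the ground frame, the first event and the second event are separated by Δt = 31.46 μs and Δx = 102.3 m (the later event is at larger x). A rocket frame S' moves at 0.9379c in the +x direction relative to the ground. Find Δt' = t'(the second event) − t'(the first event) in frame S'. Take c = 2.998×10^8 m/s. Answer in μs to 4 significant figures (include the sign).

Δt' ≈ 89.76 μs

γ = 1/√(1 − 0.9379²) = 2.88263
Δt' = γ(Δt − vΔx/c²) = 2.88263 × (31.46 μs − 0.9379×102.3 m / (2.998×10^8 m/s))
= 2.88263 × (31.1400 μs) = 89.76 μs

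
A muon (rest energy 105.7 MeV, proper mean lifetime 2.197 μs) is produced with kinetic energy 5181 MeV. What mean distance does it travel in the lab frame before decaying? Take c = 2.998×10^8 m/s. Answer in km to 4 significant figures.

d ≈ 32.94 km

γ = 1 + K/(m₀c²) = 1 + 5181/105.7 = 50.0161
β = √(1 − 1/γ²) = 0.999800
Dilated lifetime: γτ₀ = 50.0161 × 2.197 μs = 109.885 μs
d = βc·γτ₀ = 0.999800 × (2.998×10^8 m/s) × 0.000109885 s = 32.94 km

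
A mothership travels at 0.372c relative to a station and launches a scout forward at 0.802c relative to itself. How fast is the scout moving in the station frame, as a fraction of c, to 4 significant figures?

u ≈ 0.9042c

Compose boost 2: (0.802 + 0.372)/(1 + 0.802×0.372) = 1.174/1.29834 = 0.9042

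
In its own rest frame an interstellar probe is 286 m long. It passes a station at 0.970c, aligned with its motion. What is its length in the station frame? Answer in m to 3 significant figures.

L ≈ 69.5 m

γ = 1/√(1 − 0.970²) = 4.1135
Length contraction: L = L₀/γ = 286/4.1135 = 69.5 m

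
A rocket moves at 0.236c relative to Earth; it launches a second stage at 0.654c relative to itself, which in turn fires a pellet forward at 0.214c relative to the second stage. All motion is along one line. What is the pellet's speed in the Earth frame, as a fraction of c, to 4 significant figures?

u ≈ 0.8455c

Compose boost 2: (0.654 + 0.236)/(1 + 0.654×0.236) = 0.8900/1.15434 = 0.771001
Compose boost 3: (0.214 + 0.771001)/(1 + 0.214×0.771001) = 0.985001/1.16499 = 0.8455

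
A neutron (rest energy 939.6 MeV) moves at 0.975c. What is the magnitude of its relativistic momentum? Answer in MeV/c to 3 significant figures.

γ = 1/√(1 − 0.975²) = 4.5004
p = γβm₀c = 4.5004 × 0.975 × 939.6 MeV/c = 4120 MeV/c

p ≈ 4120 MeV/c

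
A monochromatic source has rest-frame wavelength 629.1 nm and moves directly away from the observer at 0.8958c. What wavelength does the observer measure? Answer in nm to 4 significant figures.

λ_obs ≈ 2683 nm

Relativistic Doppler: λ_obs = λ_src √((1+β)/(1−β))
= 629.1 × √(1.89580/0.104200) = 629.1 × 4.26543 = 2683 nm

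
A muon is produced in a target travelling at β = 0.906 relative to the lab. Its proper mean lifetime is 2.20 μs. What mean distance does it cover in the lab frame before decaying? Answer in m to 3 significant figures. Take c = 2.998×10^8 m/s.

d ≈ 1410 m

γ = 1/√(1 − 0.906²) = 2.3625
Dilated lifetime: Δt = γτ₀ = 2.3625 × 2.20 μs = 5.1975 μs
d = vΔt = 0.906c × 5.1975 μs = 2.7162×10^8 m/s × 5.1975×10^-6 s = 1410 m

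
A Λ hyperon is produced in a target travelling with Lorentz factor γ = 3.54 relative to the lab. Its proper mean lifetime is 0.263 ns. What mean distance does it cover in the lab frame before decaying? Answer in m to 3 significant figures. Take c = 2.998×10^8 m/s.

β = √(1 − 1/γ²) = √(1 − 1/3.54²) = 0.95927
Dilated lifetime: Δt = γτ₀ = 3.54 × 0.263 ns = 0.93102 ns
d = vΔt = 0.95927c × 0.93102 ns = 2.8759×10^8 m/s × 9.3102×10^-10 s = 0.268 m

d ≈ 0.268 m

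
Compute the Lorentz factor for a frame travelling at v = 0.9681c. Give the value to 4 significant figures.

γ ≈ 3.991

γ = 1/√(1 − β²) = 1/√(1 − 0.9681²) = 1/√(0.0627824) = 3.991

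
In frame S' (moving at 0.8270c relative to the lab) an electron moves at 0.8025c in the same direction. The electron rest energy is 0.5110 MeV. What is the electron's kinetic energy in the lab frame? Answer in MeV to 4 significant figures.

K ≈ 2.023 MeV

u_lab = (0.8025 + 0.8270)/(1 + 0.8025×0.8270) = 0.9794625
γ = 1/√(1 − 0.9794625²) = 4.95967
K = (γ − 1)m₀c² = (4.95967 − 1) × 0.5110 = 3.95967 × 0.5110 = 2.023 MeV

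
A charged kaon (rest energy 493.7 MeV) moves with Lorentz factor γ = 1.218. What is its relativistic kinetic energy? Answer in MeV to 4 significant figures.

γ = 1.218 (given)
K = (γ − 1)m₀c² = (1.218 − 1) × 493.7 MeV = 0.218000 × 493.7 MeV = 107.6 MeV

K ≈ 107.6 MeV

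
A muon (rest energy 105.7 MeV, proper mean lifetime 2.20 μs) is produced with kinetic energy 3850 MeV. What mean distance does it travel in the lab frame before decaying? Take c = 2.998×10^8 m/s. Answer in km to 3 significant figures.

γ = 1 + K/(m₀c²) = 1 + 3850/105.7 = 37.424
β = √(1 − 1/γ²) = 0.99964
Dilated lifetime: γτ₀ = 37.424 × 2.20 μs = 82.332 μs
d = βc·γτ₀ = 0.99964 × (2.998×10^8 m/s) × 8.2332×10^-5 s = 24.7 km

d ≈ 24.7 km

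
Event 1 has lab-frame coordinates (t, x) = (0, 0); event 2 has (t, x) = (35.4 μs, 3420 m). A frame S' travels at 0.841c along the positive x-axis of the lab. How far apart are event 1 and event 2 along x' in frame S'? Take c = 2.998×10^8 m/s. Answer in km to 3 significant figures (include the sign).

γ = 1/√(1 − 0.841²) = 1.8483
Δx' = γ(Δx − vΔt) = 1.8483 × (3420 m − 0.841×(2.998×10^8 m/s)×35.4×10^-6 s)
= 1.8483 × (-5505.5 m) = -10.2 km

Δx' ≈ -10.2 km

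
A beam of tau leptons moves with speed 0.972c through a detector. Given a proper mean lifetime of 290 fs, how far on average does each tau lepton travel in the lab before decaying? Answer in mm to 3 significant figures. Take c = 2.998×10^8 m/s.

γ = 1/√(1 − 0.972²) = 4.2557
Dilated lifetime: Δt = γτ₀ = 4.2557 × 290 fs = 1234.1 fs
d = vΔt = 0.972c × 1234.1 fs = 2.9141×10^8 m/s × 1.2341×10^-12 s = 0.360 mm

d ≈ 0.360 mm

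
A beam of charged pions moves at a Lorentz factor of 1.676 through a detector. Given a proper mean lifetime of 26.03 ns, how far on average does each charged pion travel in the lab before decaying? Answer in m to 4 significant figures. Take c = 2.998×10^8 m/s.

β = √(1 − 1/γ²) = √(1 − 1/1.676²) = 0.802495
Dilated lifetime: Δt = γτ₀ = 1.676 × 26.03 ns = 43.6263 ns
d = vΔt = 0.802495c × 43.6263 ns = 2.40588×10^8 m/s × 4.36263×10^-8 s = 10.50 m

d ≈ 10.50 m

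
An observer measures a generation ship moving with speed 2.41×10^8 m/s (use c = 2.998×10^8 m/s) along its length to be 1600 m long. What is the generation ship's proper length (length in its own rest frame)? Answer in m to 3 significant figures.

β = v/c = 2.41×10^8 / 2.998×10^8 = 0.80387
γ = 1/√(1 − 0.80387²) = 1.6812
L₀ = γL = 1.6812 × 1600 = 2690 m

L₀ ≈ 2690 m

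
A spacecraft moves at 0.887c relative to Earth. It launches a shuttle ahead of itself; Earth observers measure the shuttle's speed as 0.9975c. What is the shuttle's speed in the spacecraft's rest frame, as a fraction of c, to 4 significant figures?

u' ≈ 0.9591c

Inverse velocity addition: u' = (u − v)/(1 − uv/c²)
= (0.9975 − 0.887)/(1 − 0.9975×0.887) = 0.1105/0.115217 = 0.9591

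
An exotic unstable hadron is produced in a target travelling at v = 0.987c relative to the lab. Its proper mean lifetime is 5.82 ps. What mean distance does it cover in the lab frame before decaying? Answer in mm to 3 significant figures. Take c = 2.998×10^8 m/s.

γ = 1/√(1 − 0.987²) = 6.2220
Dilated lifetime: Δt = γτ₀ = 6.2220 × 5.82 ps = 36.212 ps
d = vΔt = 0.987c × 36.212 ps = 2.9590×10^8 m/s × 3.6212×10^-11 s = 10.7 mm

d ≈ 10.7 mm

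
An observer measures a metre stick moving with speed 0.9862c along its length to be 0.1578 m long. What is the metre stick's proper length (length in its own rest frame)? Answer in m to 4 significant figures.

γ = 1/√(1 − 0.9862²) = 6.04017
L₀ = γL = 6.04017 × 0.1578 = 0.9531 m

L₀ ≈ 0.9531 m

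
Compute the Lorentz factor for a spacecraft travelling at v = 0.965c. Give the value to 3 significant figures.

γ ≈ 3.81

γ = 1/√(1 − β²) = 1/√(1 − 0.965²) = 1/√(0.068775) = 3.81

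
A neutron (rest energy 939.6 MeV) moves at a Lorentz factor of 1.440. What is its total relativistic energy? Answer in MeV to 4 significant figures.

γ = 1.440 (given)
E = γm₀c² = 1.440 × 939.6 MeV = 1353 MeV

E ≈ 1353 MeV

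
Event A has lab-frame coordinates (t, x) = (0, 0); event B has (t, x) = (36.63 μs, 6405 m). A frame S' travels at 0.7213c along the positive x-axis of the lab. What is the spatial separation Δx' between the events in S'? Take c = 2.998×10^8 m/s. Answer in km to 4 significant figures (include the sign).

γ = 1/√(1 − 0.7213²) = 1.44379
Δx' = γ(Δx − vΔt) = 1.44379 × (6405 m − 0.7213×(2.998×10^8 m/s)×36.63×10^-6 s)
= 1.44379 × (-1516.08 m) = -2.189 km

Δx' ≈ -2.189 km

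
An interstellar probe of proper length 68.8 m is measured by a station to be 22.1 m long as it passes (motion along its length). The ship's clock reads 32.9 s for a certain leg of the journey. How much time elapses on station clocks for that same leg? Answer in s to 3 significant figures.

Length contraction ⇒ γ = L₀/L = 68.8/22.1 = 3.1131
Time dilation: Δt = γτ₀ = 3.1131 × 32.9 s = 102 s

Δt ≈ 102 s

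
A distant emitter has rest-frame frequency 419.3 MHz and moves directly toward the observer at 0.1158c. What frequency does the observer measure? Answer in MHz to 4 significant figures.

f_obs ≈ 471.0 MHz

Relativistic Doppler: f_obs = f_src √((1+β)/(1−β))
= 419.3 × √(1.11580/0.884200) = 419.3 × 1.12336 = 471.0 MHz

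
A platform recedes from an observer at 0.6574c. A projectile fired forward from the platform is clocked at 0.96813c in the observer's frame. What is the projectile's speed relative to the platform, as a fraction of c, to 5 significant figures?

u' ≈ 0.85471c

Inverse velocity addition: u' = (u − v)/(1 − uv/c²)
= (0.96813 − 0.6574)/(1 − 0.96813×0.6574) = 0.31073/0.3635513 = 0.85471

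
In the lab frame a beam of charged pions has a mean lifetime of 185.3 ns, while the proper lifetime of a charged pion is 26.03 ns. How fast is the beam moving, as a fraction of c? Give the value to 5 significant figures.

β ≈ 0.99008

γ = Δt/τ₀ = 185.3/26.03 = 7.118709
β = √(1 − 1/γ²) = √(1 − 1/7.118709²) = 0.99008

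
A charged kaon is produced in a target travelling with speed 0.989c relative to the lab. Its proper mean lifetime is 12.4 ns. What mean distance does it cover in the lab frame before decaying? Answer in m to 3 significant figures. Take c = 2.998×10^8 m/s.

d ≈ 24.9 m

γ = 1/√(1 − 0.989²) = 6.7606
Dilated lifetime: Δt = γτ₀ = 6.7606 × 12.4 ns = 83.832 ns
d = vΔt = 0.989c × 83.832 ns = 2.9650×10^8 m/s × 8.3832×10^-8 s = 24.9 m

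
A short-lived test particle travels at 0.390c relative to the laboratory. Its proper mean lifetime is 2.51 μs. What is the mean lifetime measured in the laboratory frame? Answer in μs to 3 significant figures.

γ = 1/√(1 − 0.390²) = 1.0860
Time dilation: Δt = γτ₀ = 1.0860 × 2.51 μs = 2.73 μs

Δt ≈ 2.73 μs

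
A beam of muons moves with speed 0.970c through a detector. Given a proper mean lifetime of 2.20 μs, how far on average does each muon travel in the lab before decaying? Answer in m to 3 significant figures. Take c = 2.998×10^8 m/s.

γ = 1/√(1 − 0.970²) = 4.1135
Dilated lifetime: Δt = γτ₀ = 4.1135 × 2.20 μs = 9.0496 μs
d = vΔt = 0.970c × 9.0496 μs = 2.9081×10^8 m/s × 9.0496×10^-6 s = 2630 m

d ≈ 2630 m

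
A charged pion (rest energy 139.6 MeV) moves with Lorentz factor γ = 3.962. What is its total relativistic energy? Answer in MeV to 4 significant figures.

E ≈ 553.1 MeV

γ = 3.962 (given)
E = γm₀c² = 3.962 × 139.6 MeV = 553.1 MeV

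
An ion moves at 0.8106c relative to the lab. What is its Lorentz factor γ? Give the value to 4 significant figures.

γ = 1/√(1 − β²) = 1/√(1 − 0.8106²) = 1/√(0.342928) = 1.708

γ ≈ 1.708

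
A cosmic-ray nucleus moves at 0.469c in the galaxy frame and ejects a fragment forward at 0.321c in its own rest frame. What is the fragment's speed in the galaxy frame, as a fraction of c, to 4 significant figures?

u ≈ 0.6866c

Compose boost 2: (0.321 + 0.469)/(1 + 0.321×0.469) = 0.7900/1.15055 = 0.6866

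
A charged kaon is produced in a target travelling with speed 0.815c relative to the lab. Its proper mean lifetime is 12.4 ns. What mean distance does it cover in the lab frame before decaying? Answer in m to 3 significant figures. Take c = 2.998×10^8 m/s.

d ≈ 5.23 m

γ = 1/√(1 − 0.815²) = 1.7257
Dilated lifetime: Δt = γτ₀ = 1.7257 × 12.4 ns = 21.399 ns
d = vΔt = 0.815c × 21.399 ns = 2.4434×10^8 m/s × 2.1399×10^-8 s = 5.23 m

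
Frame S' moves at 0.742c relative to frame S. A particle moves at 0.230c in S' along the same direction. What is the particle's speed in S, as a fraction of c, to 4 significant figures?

u ≈ 0.8303c

Relativistic velocity addition: u = (u' + v)/(1 + u'v/c²)
= (0.230 + 0.742)/(1 + 0.230×0.742) = 0.9720/1.17066 = 0.8303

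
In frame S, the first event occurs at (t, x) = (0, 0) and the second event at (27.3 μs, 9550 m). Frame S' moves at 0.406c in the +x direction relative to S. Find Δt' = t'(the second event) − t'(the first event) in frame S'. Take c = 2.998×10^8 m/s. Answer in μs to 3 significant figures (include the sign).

γ = 1/√(1 − 0.406²) = 1.0942
Δt' = γ(Δt − vΔx/c²) = 1.0942 × (27.3 μs − 0.406×9550 m / (2.998×10^8 m/s))
= 1.0942 × (14.367 μs) = 15.7 μs

Δt' ≈ 15.7 μs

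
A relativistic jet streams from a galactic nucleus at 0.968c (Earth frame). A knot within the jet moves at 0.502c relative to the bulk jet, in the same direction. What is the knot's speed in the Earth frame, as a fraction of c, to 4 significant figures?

Relativistic velocity addition: u = (u' + v)/(1 + u'v/c²)
= (0.502 + 0.968)/(1 + 0.502×0.968) = 1.470/1.48594 = 0.9893

u ≈ 0.9893c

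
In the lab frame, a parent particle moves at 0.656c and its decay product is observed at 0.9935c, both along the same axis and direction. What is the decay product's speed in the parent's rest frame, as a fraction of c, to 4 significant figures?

u' ≈ 0.9691c

Inverse velocity addition: u' = (u − v)/(1 − uv/c²)
= (0.9935 − 0.656)/(1 − 0.9935×0.656) = 0.3375/0.348264 = 0.9691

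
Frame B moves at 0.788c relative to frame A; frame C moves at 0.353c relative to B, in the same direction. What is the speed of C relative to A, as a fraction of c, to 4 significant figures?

u ≈ 0.8927c

Compose boost 2: (0.353 + 0.788)/(1 + 0.353×0.788) = 1.141/1.27816 = 0.8927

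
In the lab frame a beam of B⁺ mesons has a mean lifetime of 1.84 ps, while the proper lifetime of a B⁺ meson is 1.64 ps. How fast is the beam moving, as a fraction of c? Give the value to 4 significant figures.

β ≈ 0.4534

γ = Δt/τ₀ = 1.84/1.64 = 1.12195
β = √(1 − 1/γ²) = √(1 − 1/1.12195²) = 0.4534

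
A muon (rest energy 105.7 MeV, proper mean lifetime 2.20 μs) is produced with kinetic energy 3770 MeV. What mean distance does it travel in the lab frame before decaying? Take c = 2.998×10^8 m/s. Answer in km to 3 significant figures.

γ = 1 + K/(m₀c²) = 1 + 3770/105.7 = 36.667
β = √(1 − 1/γ²) = 0.99963
Dilated lifetime: γτ₀ = 36.667 × 2.20 μs = 80.667 μs
d = βc·γτ₀ = 0.99963 × (2.998×10^8 m/s) × 8.0667×10^-5 s = 24.2 km

d ≈ 24.2 km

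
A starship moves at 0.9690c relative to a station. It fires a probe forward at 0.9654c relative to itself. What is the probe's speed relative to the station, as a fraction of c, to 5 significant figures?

Relativistic velocity addition: u = (u' + v)/(1 + u'v/c²)
= (0.9654 + 0.9690)/(1 + 0.9654×0.9690) = 1.9344/1.935473 = 0.99945

u ≈ 0.99945c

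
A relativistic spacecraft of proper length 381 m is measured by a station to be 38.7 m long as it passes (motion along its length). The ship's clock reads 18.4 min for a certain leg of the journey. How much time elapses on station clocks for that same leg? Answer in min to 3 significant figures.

Δt ≈ 181 min

Length contraction ⇒ γ = L₀/L = 381/38.7 = 9.8450
Time dilation: Δt = γτ₀ = 9.8450 × 18.4 min = 181 min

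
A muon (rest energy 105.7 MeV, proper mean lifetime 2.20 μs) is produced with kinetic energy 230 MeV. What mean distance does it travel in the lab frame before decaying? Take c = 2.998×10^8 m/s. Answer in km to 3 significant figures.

γ = 1 + K/(m₀c²) = 1 + 230/105.7 = 3.1760
β = √(1 − 1/γ²) = 0.94914
Dilated lifetime: γτ₀ = 3.1760 × 2.20 μs = 6.9871 μs
d = βc·γτ₀ = 0.94914 × (2.998×10^8 m/s) × 6.9871×10^-6 s = 1.99 km

d ≈ 1.99 km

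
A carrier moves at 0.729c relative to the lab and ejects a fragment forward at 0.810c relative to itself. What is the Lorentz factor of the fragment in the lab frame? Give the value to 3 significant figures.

u_lab = (0.810 + 0.729)/(1 + 0.810×0.729) = 1.539/1.59049 = 0.967626
γ = 1/√(1 − 0.967626²) = 3.96

γ ≈ 3.96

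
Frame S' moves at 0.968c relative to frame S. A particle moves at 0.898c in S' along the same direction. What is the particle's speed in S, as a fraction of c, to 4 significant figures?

Relativistic velocity addition: u = (u' + v)/(1 + u'v/c²)
= (0.898 + 0.968)/(1 + 0.898×0.968) = 1.866/1.86926 = 0.9983

u ≈ 0.9983c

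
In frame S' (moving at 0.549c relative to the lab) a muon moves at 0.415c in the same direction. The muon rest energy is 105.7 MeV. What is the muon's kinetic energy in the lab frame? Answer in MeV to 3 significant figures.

u_lab = (0.415 + 0.549)/(1 + 0.415×0.549) = 0.785122
γ = 1/√(1 − 0.785122²) = 1.6146
K = (γ − 1)m₀c² = (1.6146 − 1) × 105.7 = 0.61462 × 105.7 = 65.0 MeV

K ≈ 65.0 MeV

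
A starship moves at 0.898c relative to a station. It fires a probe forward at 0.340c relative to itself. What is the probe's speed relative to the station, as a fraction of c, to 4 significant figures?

Relativistic velocity addition: u = (u' + v)/(1 + u'v/c²)
= (0.340 + 0.898)/(1 + 0.340×0.898) = 1.238/1.30532 = 0.9484

u ≈ 0.9484c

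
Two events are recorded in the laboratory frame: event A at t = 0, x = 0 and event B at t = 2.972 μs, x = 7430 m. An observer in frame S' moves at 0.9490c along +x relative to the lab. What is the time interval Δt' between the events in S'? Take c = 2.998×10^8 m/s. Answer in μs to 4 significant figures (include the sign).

γ = 1/√(1 − 0.9490²) = 3.17182
Δt' = γ(Δt − vΔx/c²) = 3.17182 × (2.972 μs − 0.9490×7430 m / (2.998×10^8 m/s))
= 3.17182 × (-20.5472 μs) = -65.17 μs

Δt' ≈ -65.17 μs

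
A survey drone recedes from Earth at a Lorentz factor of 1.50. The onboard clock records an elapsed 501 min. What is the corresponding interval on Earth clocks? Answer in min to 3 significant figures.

γ = 1.50 (given)
Time dilation: Δt = γτ₀ = 1.50 × 501 min = 752 min

Δt ≈ 752 min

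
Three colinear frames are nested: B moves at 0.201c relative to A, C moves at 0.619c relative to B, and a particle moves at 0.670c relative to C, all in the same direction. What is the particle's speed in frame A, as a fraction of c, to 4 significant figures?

Compose boost 2: (0.619 + 0.201)/(1 + 0.619×0.201) = 0.8200/1.12442 = 0.729266
Compose boost 3: (0.670 + 0.729266)/(1 + 0.670×0.729266) = 1.39927/1.48861 = 0.9400

u ≈ 0.9400c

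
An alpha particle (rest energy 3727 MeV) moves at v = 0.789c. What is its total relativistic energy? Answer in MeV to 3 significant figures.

E ≈ 6070 MeV

γ = 1/√(1 − 0.789²) = 1.6276
E = γm₀c² = 1.6276 × 3727 MeV = 6070 MeV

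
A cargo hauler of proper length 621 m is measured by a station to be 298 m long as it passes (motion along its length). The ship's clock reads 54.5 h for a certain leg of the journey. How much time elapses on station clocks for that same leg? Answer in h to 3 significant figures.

Δt ≈ 114 h

Length contraction ⇒ γ = L₀/L = 621/298 = 2.0839
Time dilation: Δt = γτ₀ = 2.0839 × 54.5 h = 114 h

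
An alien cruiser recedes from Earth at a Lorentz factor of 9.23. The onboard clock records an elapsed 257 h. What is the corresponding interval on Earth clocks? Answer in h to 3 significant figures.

γ = 9.23 (given)
Time dilation: Δt = γτ₀ = 9.23 × 257 h = 2370 h

Δt ≈ 2370 h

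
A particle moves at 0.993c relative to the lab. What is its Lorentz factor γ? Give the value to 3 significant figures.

γ = 1/√(1 − β²) = 1/√(1 − 0.993²) = 1/√(0.013951) = 8.47

γ ≈ 8.47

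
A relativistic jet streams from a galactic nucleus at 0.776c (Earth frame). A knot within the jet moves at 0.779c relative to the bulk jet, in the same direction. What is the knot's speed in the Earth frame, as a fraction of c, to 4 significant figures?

u ≈ 0.9691c

Relativistic velocity addition: u = (u' + v)/(1 + u'v/c²)
= (0.779 + 0.776)/(1 + 0.779×0.776) = 1.555/1.60450 = 0.9691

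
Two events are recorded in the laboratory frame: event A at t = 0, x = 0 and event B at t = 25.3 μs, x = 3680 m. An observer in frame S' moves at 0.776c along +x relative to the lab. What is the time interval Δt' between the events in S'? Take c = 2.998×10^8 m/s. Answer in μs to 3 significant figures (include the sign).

γ = 1/√(1 − 0.776²) = 1.5855
Δt' = γ(Δt − vΔx/c²) = 1.5855 × (25.3 μs − 0.776×3680 m / (2.998×10^8 m/s))
= 1.5855 × (15.775 μs) = 25.0 μs

Δt' ≈ 25.0 μs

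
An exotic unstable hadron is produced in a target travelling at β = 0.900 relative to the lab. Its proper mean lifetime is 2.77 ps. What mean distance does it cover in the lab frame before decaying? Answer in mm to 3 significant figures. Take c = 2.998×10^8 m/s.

γ = 1/√(1 − 0.900²) = 2.2942
Dilated lifetime: Δt = γτ₀ = 2.2942 × 2.77 ps = 6.3548 ps
d = vΔt = 0.900c × 6.3548 ps = 2.6982×10^8 m/s × 6.3548×10^-12 s = 1.71 mm

d ≈ 1.71 mm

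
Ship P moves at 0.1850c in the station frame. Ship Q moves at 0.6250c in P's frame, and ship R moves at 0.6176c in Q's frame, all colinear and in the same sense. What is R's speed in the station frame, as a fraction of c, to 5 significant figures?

u ≈ 0.92767c

Compose boost 2: (0.6250 + 0.1850)/(1 + 0.6250×0.1850) = 0.81000/1.115625 = 0.7260504
Compose boost 3: (0.6176 + 0.7260504)/(1 + 0.6176×0.7260504) = 1.343650/1.448409 = 0.92767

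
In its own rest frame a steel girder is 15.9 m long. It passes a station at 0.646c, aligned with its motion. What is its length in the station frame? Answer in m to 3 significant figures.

L ≈ 12.1 m

γ = 1/√(1 − 0.646²) = 1.3100
Length contraction: L = L₀/γ = 15.9/1.3100 = 12.1 m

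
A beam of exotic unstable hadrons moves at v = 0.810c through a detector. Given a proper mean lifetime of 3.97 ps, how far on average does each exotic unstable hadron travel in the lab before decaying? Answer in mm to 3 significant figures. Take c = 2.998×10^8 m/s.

γ = 1/√(1 − 0.810²) = 1.7052
Dilated lifetime: Δt = γτ₀ = 1.7052 × 3.97 ps = 6.7698 ps
d = vΔt = 0.810c × 6.7698 ps = 2.4284×10^8 m/s × 6.7698×10^-12 s = 1.64 mm

d ≈ 1.64 mm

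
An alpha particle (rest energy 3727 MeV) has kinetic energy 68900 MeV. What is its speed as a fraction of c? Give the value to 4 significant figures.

β ≈ 0.9987

γ = 1 + K/(m₀c²) = 1 + 68900/3727 = 19.4867
β = √(1 − 1/γ²) = 0.9987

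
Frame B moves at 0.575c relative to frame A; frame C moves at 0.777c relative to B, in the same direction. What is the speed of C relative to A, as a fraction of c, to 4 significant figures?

u ≈ 0.9345c

Compose boost 2: (0.777 + 0.575)/(1 + 0.777×0.575) = 1.352/1.44677 = 0.9345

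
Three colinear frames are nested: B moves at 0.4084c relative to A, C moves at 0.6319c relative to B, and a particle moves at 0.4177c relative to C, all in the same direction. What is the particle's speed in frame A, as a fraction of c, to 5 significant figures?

u ≈ 0.92508c

Compose boost 2: (0.6319 + 0.4084)/(1 + 0.6319×0.4084) = 1.0403/1.258068 = 0.8269029
Compose boost 3: (0.4177 + 0.8269029)/(1 + 0.4177×0.8269029) = 1.244603/1.345397 = 0.92508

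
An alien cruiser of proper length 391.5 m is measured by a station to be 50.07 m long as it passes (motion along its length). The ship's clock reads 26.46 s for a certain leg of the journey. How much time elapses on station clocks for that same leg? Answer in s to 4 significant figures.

Δt ≈ 206.9 s

Length contraction ⇒ γ = L₀/L = 391.5/50.07 = 7.81905
Time dilation: Δt = γτ₀ = 7.81905 × 26.46 s = 206.9 s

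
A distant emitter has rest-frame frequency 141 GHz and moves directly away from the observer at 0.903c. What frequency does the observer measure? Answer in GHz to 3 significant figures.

f_obs ≈ 31.8 GHz

Relativistic Doppler: f_obs = f_src √((1−β)/(1+β))
= 141 × √(0.097000/1.9030) = 141 × 0.22577 = 31.8 GHz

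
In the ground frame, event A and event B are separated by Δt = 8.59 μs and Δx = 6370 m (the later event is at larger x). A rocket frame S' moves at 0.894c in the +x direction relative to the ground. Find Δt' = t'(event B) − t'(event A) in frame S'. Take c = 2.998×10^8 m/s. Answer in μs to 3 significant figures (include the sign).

Δt' ≈ -23.2 μs

γ = 1/√(1 − 0.894²) = 2.2318
Δt' = γ(Δt − vΔx/c²) = 2.2318 × (8.59 μs − 0.894×6370 m / (2.998×10^8 m/s))
= 2.2318 × (-10.405 μs) = -23.2 μs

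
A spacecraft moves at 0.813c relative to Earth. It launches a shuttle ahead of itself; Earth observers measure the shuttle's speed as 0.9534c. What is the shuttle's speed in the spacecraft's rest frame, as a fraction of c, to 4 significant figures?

Inverse velocity addition: u' = (u − v)/(1 − uv/c²)
= (0.9534 − 0.813)/(1 − 0.9534×0.813) = 0.1404/0.224886 = 0.6243

u' ≈ 0.6243c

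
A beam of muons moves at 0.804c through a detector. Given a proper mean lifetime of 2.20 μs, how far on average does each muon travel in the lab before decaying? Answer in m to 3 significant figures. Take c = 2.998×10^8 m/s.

γ = 1/√(1 − 0.804²) = 1.6817
Dilated lifetime: Δt = γτ₀ = 1.6817 × 2.20 μs = 3.6998 μs
d = vΔt = 0.804c × 3.6998 μs = 2.4104×10^8 m/s × 3.6998×10^-6 s = 892 m

d ≈ 892 m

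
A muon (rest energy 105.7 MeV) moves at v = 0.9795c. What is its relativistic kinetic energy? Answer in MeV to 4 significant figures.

K ≈ 419.0 MeV

γ = 1/√(1 − 0.9795²) = 4.96415
K = (γ − 1)m₀c² = (4.96415 − 1) × 105.7 MeV = 3.96415 × 105.7 MeV = 419.0 MeV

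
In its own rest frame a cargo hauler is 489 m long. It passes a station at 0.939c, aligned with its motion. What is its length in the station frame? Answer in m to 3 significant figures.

γ = 1/√(1 − 0.939²) = 2.9077
Length contraction: L = L₀/γ = 489/2.9077 = 168 m

L ≈ 168 m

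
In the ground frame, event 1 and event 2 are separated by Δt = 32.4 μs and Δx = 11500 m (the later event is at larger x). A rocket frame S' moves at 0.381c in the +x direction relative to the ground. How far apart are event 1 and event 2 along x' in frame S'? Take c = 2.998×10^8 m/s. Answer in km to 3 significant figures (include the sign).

Δx' ≈ 8.44 km

γ = 1/√(1 − 0.381²) = 1.0816
Δx' = γ(Δx − vΔt) = 1.0816 × (11500 m − 0.381×(2.998×10^8 m/s)×32.4×10^-6 s)
= 1.0816 × (7799.1 m) = 8.44 km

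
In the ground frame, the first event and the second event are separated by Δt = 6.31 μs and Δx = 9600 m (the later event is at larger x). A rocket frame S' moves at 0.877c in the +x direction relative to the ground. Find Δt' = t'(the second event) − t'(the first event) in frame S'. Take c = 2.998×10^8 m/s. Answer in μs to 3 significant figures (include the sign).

γ = 1/√(1 − 0.877²) = 2.0812
Δt' = γ(Δt − vΔx/c²) = 2.0812 × (6.31 μs − 0.877×9600 m / (2.998×10^8 m/s))
= 2.0812 × (-21.773 μs) = -45.3 μs

Δt' ≈ -45.3 μs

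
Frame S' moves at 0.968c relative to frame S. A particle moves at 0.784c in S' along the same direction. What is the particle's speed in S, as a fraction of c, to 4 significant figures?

u ≈ 0.9961c

Relativistic velocity addition: u = (u' + v)/(1 + u'v/c²)
= (0.784 + 0.968)/(1 + 0.784×0.968) = 1.752/1.75891 = 0.9961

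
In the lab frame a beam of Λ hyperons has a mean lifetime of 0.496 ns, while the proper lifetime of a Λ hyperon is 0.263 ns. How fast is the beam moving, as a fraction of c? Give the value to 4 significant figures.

γ = Δt/τ₀ = 0.496/0.263 = 1.88593
β = √(1 − 1/γ²) = √(1 − 1/1.88593²) = 0.8478

β ≈ 0.8478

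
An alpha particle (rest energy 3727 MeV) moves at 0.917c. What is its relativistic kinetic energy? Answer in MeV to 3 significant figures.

γ = 1/√(1 − 0.917²) = 2.5070
K = (γ − 1)m₀c² = (2.5070 − 1) × 3727 MeV = 1.5070 × 3727 MeV = 5620 MeV

K ≈ 5620 MeV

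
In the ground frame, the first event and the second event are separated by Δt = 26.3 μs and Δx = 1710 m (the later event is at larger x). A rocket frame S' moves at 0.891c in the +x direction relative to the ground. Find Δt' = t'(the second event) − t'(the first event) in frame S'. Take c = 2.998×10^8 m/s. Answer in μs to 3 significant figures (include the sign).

Δt' ≈ 46.7 μs

γ = 1/√(1 − 0.891²) = 2.2026
Δt' = γ(Δt − vΔx/c²) = 2.2026 × (26.3 μs − 0.891×1710 m / (2.998×10^8 m/s))
= 2.2026 × (21.218 μs) = 46.7 μs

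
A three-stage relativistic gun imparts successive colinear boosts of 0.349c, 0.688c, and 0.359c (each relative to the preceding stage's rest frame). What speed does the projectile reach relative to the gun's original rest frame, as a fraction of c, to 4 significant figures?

u ≈ 0.9193c

Compose boost 2: (0.688 + 0.349)/(1 + 0.688×0.349) = 1.037/1.24011 = 0.836215
Compose boost 3: (0.359 + 0.836215)/(1 + 0.359×0.836215) = 1.19521/1.30020 = 0.9193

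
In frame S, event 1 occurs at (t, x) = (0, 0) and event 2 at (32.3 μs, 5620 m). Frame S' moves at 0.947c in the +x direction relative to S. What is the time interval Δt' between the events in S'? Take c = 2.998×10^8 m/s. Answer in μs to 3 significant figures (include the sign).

γ = 1/√(1 − 0.947²) = 3.1130
Δt' = γ(Δt − vΔx/c²) = 3.1130 × (32.3 μs − 0.947×5620 m / (2.998×10^8 m/s))
= 3.1130 × (14.548 μs) = 45.3 μs

Δt' ≈ 45.3 μs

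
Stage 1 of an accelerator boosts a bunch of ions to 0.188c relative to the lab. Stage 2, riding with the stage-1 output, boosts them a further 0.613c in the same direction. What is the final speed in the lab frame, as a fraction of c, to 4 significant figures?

Compose boost 2: (0.613 + 0.188)/(1 + 0.613×0.188) = 0.8010/1.11524 = 0.7182

u ≈ 0.7182c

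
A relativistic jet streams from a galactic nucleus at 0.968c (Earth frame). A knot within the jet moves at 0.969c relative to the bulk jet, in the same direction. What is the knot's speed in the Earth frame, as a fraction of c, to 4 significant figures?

u ≈ 0.9995c

Relativistic velocity addition: u = (u' + v)/(1 + u'v/c²)
= (0.969 + 0.968)/(1 + 0.969×0.968) = 1.937/1.93799 = 0.9995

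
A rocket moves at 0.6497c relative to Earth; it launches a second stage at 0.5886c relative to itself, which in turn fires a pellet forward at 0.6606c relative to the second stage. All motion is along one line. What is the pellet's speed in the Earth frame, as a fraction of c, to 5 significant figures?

u ≈ 0.97777c

Compose boost 2: (0.5886 + 0.6497)/(1 + 0.5886×0.6497) = 1.2383/1.382413 = 0.8957523
Compose boost 3: (0.6606 + 0.8957523)/(1 + 0.6606×0.8957523) = 1.556352/1.591734 = 0.97777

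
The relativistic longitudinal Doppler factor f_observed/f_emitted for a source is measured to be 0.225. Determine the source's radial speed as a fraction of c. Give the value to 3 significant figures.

β ≈ 0.904

f_obs/f_src = √((1−β)/(1+β)) = 0.225  ⇒  (1−β)/(1+β) = 0.050625
β = |1 − D²|/(1 + D²) = |1 − 0.050625|/(1 + 0.050625) = 0.904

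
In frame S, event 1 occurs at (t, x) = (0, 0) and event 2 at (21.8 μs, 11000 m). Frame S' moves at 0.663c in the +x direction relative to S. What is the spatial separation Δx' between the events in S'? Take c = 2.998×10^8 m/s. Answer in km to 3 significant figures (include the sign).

Δx' ≈ 8.91 km

γ = 1/√(1 − 0.663²) = 1.3358
Δx' = γ(Δx − vΔt) = 1.3358 × (11000 m − 0.663×(2.998×10^8 m/s)×21.8×10^-6 s)
= 1.3358 × (6666.9 m) = 8.91 km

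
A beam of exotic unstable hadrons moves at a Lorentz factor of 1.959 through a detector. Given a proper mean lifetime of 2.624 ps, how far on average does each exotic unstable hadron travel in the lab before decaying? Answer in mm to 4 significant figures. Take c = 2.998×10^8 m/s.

d ≈ 1.325 mm

β = √(1 − 1/γ²) = √(1 − 1/1.959²) = 0.859899
Dilated lifetime: Δt = γτ₀ = 1.959 × 2.624 ps = 5.14042 ps
d = vΔt = 0.859899c × 5.14042 ps = 2.57798×10^8 m/s × 5.14042×10^-12 s = 1.325 mm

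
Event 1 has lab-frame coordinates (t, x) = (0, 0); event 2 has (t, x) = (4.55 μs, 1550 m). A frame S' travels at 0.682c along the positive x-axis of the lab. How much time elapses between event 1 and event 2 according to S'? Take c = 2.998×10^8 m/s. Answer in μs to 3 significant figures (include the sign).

Δt' ≈ 1.40 μs

γ = 1/√(1 − 0.682²) = 1.3673
Δt' = γ(Δt − vΔx/c²) = 1.3673 × (4.55 μs − 0.682×1550 m / (2.998×10^8 m/s))
= 1.3673 × (1.0240 μs) = 1.40 μs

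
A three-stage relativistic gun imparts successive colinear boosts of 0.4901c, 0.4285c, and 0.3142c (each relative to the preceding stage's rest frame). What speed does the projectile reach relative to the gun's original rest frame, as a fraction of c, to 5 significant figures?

u ≈ 0.86665c

Compose boost 2: (0.4285 + 0.4901)/(1 + 0.4285×0.4901) = 0.91860/1.210008 = 0.7591686
Compose boost 3: (0.3142 + 0.7591686)/(1 + 0.3142×0.7591686) = 1.073369/1.238531 = 0.86665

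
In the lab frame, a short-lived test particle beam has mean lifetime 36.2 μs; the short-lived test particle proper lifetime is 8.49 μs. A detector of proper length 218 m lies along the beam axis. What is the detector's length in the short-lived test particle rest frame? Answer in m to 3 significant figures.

L ≈ 51.1 m

Time dilation ⇒ γ = Δt/τ₀ = 36.2/8.49 = 4.2638
Length contraction: L = L₀/γ = 218/4.2638 = 51.1 m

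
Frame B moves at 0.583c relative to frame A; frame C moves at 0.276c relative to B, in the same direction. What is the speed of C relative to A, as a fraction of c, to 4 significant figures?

u ≈ 0.7399c

Compose boost 2: (0.276 + 0.583)/(1 + 0.276×0.583) = 0.8590/1.16091 = 0.7399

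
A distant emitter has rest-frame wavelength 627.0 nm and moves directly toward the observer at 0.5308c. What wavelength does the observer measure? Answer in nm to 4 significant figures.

λ_obs ≈ 347.1 nm

Relativistic Doppler: λ_obs = λ_src √((1−β)/(1+β))
= 627.0 × √(0.469200/1.53080) = 627.0 × 0.553630 = 347.1 nm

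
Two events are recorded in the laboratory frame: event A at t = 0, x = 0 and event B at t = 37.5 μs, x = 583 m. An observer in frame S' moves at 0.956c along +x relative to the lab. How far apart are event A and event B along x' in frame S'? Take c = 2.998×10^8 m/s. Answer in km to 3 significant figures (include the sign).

γ = 1/√(1 − 0.956²) = 3.4087
Δx' = γ(Δx − vΔt) = 3.4087 × (583 m − 0.956×(2.998×10^8 m/s)×37.5×10^-6 s)
= 3.4087 × (-10165 m) = -34.6 km

Δx' ≈ -34.6 km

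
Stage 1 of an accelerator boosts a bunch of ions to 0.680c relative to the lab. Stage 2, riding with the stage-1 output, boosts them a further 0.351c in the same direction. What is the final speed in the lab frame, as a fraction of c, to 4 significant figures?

u ≈ 0.8323c

Compose boost 2: (0.351 + 0.680)/(1 + 0.351×0.680) = 1.031/1.23868 = 0.8323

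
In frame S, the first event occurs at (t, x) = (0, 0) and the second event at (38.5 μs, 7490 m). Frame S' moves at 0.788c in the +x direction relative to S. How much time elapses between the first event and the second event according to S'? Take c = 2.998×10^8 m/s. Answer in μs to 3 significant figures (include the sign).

Δt' ≈ 30.6 μs

γ = 1/√(1 − 0.788²) = 1.6242
Δt' = γ(Δt − vΔx/c²) = 1.6242 × (38.5 μs − 0.788×7490 m / (2.998×10^8 m/s))
= 1.6242 × (18.813 μs) = 30.6 μs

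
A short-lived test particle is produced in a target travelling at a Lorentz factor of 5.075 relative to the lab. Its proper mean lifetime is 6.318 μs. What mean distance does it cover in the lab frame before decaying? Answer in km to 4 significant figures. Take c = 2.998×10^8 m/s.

d ≈ 9.424 km

β = √(1 − 1/γ²) = √(1 − 1/5.075²) = 0.980395
Dilated lifetime: Δt = γτ₀ = 5.075 × 6.318 μs = 32.0639 μs
d = vΔt = 0.980395c × 32.0639 μs = 2.93922×10^8 m/s × 3.20638×10^-5 s = 9.424 km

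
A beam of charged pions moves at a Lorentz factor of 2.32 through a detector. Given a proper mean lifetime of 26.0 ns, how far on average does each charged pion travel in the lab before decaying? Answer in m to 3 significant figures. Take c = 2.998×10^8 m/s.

d ≈ 16.3 m

β = √(1 − 1/γ²) = √(1 − 1/2.32²) = 0.90234
Dilated lifetime: Δt = γτ₀ = 2.32 × 26.0 ns = 60.320 ns
d = vΔt = 0.90234c × 60.320 ns = 2.7052×10^8 m/s × 6.0320×10^-8 s = 16.3 m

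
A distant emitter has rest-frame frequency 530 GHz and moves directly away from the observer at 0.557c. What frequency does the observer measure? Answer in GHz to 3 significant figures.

f_obs ≈ 283 GHz

Relativistic Doppler: f_obs = f_src √((1−β)/(1+β))
= 530 × √(0.44300/1.5570) = 530 × 0.53341 = 283 GHz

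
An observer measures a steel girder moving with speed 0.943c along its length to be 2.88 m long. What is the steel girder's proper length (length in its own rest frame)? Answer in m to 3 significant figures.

γ = 1/√(1 − 0.943²) = 3.0049
L₀ = γL = 3.0049 × 2.88 = 8.65 m

L₀ ≈ 8.65 m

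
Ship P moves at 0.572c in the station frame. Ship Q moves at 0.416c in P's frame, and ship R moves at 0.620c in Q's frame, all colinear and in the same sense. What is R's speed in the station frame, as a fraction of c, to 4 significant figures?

u ≈ 0.9487c

Compose boost 2: (0.416 + 0.572)/(1 + 0.416×0.572) = 0.9880/1.23795 = 0.798092
Compose boost 3: (0.620 + 0.798092)/(1 + 0.620×0.798092) = 1.41809/1.49482 = 0.9487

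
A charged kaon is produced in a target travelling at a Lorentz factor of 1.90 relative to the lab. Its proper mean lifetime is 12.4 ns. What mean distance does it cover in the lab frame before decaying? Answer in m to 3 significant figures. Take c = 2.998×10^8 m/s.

d ≈ 6.01 m

β = √(1 − 1/γ²) = √(1 − 1/1.90²) = 0.85029
Dilated lifetime: Δt = γτ₀ = 1.90 × 12.4 ns = 23.560 ns
d = vΔt = 0.85029c × 23.560 ns = 2.5492×10^8 m/s × 2.3560×10^-8 s = 6.01 m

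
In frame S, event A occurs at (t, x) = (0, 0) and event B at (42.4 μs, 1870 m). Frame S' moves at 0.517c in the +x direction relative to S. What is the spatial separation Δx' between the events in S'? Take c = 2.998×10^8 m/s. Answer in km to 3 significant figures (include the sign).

γ = 1/√(1 − 0.517²) = 1.1682
Δx' = γ(Δx − vΔt) = 1.1682 × (1870 m − 0.517×(2.998×10^8 m/s)×42.4×10^-6 s)
= 1.1682 × (-4701.9 m) = -5.49 km

Δx' ≈ -5.49 km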